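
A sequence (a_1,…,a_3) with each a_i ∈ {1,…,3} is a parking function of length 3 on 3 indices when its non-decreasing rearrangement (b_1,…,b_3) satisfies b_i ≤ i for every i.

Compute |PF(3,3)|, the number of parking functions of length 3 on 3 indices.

16

|PF(3,3)| = (3−3+1)·(3+1)^(3−1) = 1×16 = 16 [KW]
Example (1,1,1) → sorted (1,1,1): b_i ≤ i ∀i, a PF.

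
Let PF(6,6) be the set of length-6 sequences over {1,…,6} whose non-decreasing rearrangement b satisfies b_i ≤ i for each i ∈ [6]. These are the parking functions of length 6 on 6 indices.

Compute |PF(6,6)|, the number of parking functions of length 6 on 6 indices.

16807

|PF(6,6)| = (7−6)·7^(6−1) = 1·16807 = 16807
Check (6,3,5,1,2,1) → sorted (1,1,2,3,5,6): b_i ≤ i ∀i, a PF.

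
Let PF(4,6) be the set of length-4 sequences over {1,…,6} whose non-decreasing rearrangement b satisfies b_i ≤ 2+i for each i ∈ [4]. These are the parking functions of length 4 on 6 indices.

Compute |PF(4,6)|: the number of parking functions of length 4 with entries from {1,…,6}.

1029

Count = 3·7^3 = 3×343 = 1029 (Pollak)
Check (4,1,3,6) → sorted (1,3,4,6): b_i ≤ 2+i ∀i, a PF.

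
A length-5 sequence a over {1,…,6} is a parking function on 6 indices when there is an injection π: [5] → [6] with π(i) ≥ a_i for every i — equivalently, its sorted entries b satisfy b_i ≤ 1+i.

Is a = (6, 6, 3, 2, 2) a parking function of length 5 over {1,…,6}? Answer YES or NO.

Sorted: b = (2, 2, 3, 6, 6).
  b_1=2 ≤ 2
  b_2=2 ≤ 3
  b_3=3 ≤ 4
  b_4=6 > 5
  fails at i=4 ⇒ NO

NO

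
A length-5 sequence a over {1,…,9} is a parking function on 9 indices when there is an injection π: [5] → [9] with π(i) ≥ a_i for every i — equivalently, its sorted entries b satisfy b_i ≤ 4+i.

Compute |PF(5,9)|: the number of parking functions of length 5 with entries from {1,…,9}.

50000

Count = (9+1−5)·(9+1)^{5−1} = 5×10000 = 50000 (Konheim–Weiss)
Example (3,5,5,7,8) → sorted (3,5,5,7,8): b_i ≤ 4+i ∀i, a PF.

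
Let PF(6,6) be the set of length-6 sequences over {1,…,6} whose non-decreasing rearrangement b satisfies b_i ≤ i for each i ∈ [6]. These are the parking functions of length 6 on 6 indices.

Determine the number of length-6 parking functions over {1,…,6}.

16807

Count = 1·7^5 = 1 · 16807 = 16807 [KW]
Example (2,1,2,3,2,2) → sorted (1,2,2,2,2,3): b_i ≤ i ∀i, a PF.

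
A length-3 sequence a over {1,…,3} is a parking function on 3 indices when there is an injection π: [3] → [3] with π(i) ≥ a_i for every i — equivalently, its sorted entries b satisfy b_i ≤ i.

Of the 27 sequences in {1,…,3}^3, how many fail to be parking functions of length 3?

11

|PF| = (3+1−3)·(3+1)^{3−1} = 1×16 = 16
One tuple (3,3,3) → sorted (3,3,3): b_1=3>1, not a PF.
So 27 − 16 = 11 fail.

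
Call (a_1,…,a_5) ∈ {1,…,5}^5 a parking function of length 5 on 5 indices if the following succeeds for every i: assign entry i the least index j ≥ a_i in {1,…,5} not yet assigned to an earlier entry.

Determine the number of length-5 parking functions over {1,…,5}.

1296

#PF = (6−5)·6^(5−1) = 1 · 1296 = 1296
Check (5,3,1,4,1) → sorted (1,1,3,4,5): b_i ≤ i ∀i, a PF.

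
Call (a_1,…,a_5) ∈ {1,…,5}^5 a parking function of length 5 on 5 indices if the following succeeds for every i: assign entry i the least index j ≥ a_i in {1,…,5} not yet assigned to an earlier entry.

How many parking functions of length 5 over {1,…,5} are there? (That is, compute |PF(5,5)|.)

1296

Count = 1·6^4 = 1·1296 = 1296 [KW]
Check (1,2,4,4,1) → sorted (1,1,2,4,4): b_i ≤ i ∀i, a PF.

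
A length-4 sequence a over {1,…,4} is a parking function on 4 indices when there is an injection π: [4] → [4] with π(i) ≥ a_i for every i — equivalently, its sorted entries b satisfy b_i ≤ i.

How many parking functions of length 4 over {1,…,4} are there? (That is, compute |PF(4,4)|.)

125

#PF = (5−4)·5^(4−1) = 1×125 = 125 [KW]
One tuple (1,4,1,1) → sorted (1,1,1,4): b_i ≤ i ∀i, a PF.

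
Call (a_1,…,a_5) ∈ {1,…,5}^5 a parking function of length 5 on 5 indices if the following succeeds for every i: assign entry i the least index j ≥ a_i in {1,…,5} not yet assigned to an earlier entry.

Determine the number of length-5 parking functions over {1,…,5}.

|PF(5,5)| = (5−5+1)·(5+1)^(5−1) = 1×1296 = 1296 (Pollak)
Check (1,1,2,5,3) → sorted (1,1,2,3,5): b_i ≤ i ∀i, a PF.

1296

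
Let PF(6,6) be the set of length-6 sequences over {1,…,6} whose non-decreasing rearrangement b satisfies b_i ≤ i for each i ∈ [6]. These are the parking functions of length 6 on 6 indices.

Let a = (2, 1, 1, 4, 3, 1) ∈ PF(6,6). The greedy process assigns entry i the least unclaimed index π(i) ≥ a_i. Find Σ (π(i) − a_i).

9

Σπ(i) = 1+…+6 = 21; Σa = 2+1+1+4+3+1 = 12; disp = 21−12 = 9.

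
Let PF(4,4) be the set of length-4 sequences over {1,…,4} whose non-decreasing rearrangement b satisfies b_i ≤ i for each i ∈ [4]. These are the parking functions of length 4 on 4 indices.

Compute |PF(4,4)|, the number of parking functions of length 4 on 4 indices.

125

|PF(4,4)| = (5−4)·5^(4−1) = 1×125 = 125
E.g. (2,4,3,1) → sorted (1,2,3,4): b_i ≤ i ∀i, a PF.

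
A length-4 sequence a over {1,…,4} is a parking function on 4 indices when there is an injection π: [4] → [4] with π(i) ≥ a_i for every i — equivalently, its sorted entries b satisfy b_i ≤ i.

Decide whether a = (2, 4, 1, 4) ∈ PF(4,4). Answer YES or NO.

NO

Sorted: b = (1, 2, 4, 4).
  b_1=1 ≤ 1
  b_2=2 ≤ 2
  b_3=4 > 3
  fails at i=3 ⇒ NO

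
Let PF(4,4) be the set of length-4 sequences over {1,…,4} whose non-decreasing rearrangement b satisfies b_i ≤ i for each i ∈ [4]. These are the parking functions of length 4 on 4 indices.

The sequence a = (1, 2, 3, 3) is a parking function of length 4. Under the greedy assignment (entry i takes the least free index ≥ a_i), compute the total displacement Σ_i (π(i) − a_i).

1

Σπ = 10 ({1..4} each once); Σa = 1+2+3+3 = 9; disp = 10−9 = 1.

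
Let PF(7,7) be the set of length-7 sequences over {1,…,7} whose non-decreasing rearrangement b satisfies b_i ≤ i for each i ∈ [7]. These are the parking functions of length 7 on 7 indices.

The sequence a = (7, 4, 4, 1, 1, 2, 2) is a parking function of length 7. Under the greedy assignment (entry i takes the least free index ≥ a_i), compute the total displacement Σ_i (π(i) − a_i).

Σπ = 7·8/2 = 28 (π permutes [7]); Σa = 7+4+4+1+1+2+2 = 21; disp = 28−21 = 7.

7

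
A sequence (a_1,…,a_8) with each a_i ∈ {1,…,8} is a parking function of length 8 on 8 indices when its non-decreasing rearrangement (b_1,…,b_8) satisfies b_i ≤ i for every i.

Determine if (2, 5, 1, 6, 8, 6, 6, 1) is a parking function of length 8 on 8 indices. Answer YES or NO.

Sorted: b = (1, 1, 2, 5, 6, 6, 6, 8).
  b_1=1 ≤ 1
  b_2=1 ≤ 2
  b_3=2 ≤ 3
  b_4=5 > 4
  fails at i=4 ⇒ NO

NO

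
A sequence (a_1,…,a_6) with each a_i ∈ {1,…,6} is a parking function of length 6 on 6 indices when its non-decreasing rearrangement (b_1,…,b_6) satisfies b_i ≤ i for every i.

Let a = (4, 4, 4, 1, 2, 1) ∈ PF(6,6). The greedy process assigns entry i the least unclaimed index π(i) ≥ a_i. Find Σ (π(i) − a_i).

Σπ = 21 ({1..6} each once); Σa = 4+4+4+1+2+1 = 16; disp = 21−16 = 5.

5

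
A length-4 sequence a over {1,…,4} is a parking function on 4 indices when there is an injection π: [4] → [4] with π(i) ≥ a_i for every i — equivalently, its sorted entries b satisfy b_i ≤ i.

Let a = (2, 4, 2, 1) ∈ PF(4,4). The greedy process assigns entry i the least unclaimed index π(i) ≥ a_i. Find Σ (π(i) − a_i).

1

Σπ = 4·5/2 = 10 (π permutes [4]); Σa = 2+4+2+1 = 9; disp = 10−9 = 1.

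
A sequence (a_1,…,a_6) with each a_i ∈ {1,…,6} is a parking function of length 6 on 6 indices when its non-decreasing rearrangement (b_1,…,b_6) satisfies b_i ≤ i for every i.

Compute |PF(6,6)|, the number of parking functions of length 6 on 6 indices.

#PF = 1·7^5 = 1×16807 = 16807 (Pollak)
Check (1,3,3,2,2,5) → sorted (1,2,2,3,3,5): b_i ≤ i ∀i, a PF.

16807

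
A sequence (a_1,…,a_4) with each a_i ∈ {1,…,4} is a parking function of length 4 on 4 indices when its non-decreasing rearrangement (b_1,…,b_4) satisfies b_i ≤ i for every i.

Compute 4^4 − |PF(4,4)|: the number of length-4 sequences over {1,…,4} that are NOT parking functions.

|PF(4,4)| = (5−4)·5^(4−1) = 1 · 125 = 125
E.g. (3,3,4,4) → sorted (3,3,4,4): b_1=3>1, not a PF.
4^4 − 125 = 256 − 125 = 131

131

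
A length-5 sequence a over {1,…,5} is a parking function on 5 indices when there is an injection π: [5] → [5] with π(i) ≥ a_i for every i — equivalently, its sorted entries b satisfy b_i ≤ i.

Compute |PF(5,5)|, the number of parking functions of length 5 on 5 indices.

|PF(5,5)| = (5−5+1)·(5+1)^(5−1) = 1·1296 = 1296 [KW]
One tuple (2,2,1,3,4) → sorted (1,2,2,3,4): b_i ≤ i ∀i, a PF.

1296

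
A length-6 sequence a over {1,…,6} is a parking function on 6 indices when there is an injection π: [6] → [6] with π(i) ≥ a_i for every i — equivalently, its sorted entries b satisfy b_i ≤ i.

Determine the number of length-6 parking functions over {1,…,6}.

16807

|PF(6,6)| = (7−6)·7^(6−1) = 1·16807 = 16807 (Pollak)
Check (3,2,1,4,2,3) → sorted (1,2,2,3,3,4): b_i ≤ i ∀i, a PF.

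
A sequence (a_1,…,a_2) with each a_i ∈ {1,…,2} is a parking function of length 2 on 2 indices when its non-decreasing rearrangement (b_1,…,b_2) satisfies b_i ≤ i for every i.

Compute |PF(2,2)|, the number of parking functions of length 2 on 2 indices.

3

|PF(2,2)| = (2−2+1)·(2+1)^(2−1) = 1·3 = 3
E.g. (1,1) → sorted (1,1): b_i ≤ i ∀i, a PF.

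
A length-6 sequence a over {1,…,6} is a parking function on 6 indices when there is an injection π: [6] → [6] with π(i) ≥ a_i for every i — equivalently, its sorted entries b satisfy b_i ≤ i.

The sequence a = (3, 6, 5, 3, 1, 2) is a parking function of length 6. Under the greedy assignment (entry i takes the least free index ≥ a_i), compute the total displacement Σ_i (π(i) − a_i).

1

Σπ = 21 ({1..6} each once); Σa = 3+6+5+3+1+2 = 20; disp = 21−20 = 1.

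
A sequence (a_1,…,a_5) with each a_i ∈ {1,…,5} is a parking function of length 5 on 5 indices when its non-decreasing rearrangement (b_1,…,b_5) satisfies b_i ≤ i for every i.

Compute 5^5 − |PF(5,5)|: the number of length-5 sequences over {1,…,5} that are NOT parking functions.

1829

Count = (5+1−5)·(5+1)^{5−1} = 1 · 1296 = 1296 (Pollak)
Check (5,5,1,4,5) → sorted (1,4,5,5,5): b_2=4>2, not a PF.
Total 3125; non-PF = 3125−1296 = 1829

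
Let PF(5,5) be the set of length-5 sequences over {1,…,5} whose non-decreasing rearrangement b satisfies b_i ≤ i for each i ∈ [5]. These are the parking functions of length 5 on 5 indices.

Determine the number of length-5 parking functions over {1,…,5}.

1296

Count = 1·6^4 = 1·1296 = 1296 (Konheim–Weiss)
Example (4,1,3,1,3) → sorted (1,1,3,3,4): b_i ≤ i ∀i, a PF.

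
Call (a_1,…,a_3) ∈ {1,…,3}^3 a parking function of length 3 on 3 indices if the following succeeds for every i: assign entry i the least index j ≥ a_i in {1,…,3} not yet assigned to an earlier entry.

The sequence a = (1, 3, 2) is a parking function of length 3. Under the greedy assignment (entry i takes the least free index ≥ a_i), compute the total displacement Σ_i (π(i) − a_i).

0

Σπ(i) = 1+…+3 = 6; Σa = 1+3+2 = 6; disp = 6−6 = 0.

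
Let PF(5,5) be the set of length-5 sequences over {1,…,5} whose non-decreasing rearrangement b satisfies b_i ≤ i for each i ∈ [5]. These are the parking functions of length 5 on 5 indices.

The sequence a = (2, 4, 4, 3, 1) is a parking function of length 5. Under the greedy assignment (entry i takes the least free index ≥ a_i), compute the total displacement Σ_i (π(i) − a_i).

Σπ(i) = 1+…+5 = 15; Σa = 2+4+4+3+1 = 14; disp = 15−14 = 1.

1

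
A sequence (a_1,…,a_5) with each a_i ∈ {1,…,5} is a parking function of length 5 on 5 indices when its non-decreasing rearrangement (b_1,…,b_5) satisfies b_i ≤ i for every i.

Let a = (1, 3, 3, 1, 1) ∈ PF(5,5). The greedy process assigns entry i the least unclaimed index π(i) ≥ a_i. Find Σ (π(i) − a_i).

6

Σπ = 5·6/2 = 15 (π permutes [5]); Σa = 1+3+3+1+1 = 9; disp = 15−9 = 6.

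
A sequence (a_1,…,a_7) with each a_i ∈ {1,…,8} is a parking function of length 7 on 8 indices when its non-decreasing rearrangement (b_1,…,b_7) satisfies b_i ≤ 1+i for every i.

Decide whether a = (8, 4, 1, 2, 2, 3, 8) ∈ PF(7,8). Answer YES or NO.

NO

Order a: b = (1, 2, 2, 3, 4, 8, 8).
  b_1=1 ≤ 2
  b_2=2 ≤ 3
  b_3=2 ≤ 4
  b_4=3 ≤ 5
  b_5=4 ≤ 6
  b_6=8 > 7
  fails at i=6 ⇒ NO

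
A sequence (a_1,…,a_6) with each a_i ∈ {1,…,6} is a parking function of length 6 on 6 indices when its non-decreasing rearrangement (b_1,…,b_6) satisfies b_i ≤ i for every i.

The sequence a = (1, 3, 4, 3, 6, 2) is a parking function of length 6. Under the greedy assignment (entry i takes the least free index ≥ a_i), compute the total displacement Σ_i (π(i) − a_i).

2

Σπ = 6·7/2 = 21 (π permutes [6]); Σa = 1+3+4+3+6+2 = 19; disp = 21−19 = 2.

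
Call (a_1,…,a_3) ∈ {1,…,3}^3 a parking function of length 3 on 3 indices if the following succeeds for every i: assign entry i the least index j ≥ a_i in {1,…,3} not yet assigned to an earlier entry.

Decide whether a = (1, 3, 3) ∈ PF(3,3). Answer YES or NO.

Order a: b = (1, 3, 3).
  b_1=1 ≤ 1
  b_2=3 > 2
  fails at i=2 ⇒ NO

NO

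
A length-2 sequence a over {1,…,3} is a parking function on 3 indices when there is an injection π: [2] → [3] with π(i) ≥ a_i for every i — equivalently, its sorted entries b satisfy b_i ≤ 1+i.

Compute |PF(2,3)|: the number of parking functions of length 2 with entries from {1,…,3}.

8

|PF| = (3−2+1)·(3+1)^(2−1) = 2×4 = 8
One tuple (1,2) → sorted (1,2): b_i ≤ 1+i ∀i, a PF.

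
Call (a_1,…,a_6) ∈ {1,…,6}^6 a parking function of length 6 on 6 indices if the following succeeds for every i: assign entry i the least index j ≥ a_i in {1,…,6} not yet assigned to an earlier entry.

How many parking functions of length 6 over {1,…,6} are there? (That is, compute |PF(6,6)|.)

|PF(6,6)| = (6−6+1)·(6+1)^(6−1) = 1×16807 = 16807 (Pollak)
Example (4,6,1,2,3,3) → sorted (1,2,3,3,4,6): b_i ≤ i ∀i, a PF.

16807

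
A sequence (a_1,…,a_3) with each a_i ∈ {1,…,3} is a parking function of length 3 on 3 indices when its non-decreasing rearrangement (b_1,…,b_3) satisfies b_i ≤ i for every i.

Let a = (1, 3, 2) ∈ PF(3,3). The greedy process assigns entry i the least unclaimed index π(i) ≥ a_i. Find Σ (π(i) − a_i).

0

Σπ = 3·4/2 = 6 (π permutes [3]); Σa = 1+3+2 = 6; disp = 6−6 = 0.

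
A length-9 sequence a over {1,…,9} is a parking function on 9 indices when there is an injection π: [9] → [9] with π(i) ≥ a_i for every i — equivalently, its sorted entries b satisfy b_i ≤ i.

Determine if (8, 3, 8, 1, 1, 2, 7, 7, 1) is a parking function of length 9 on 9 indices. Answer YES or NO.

NO

Sorted: b = (1, 1, 1, 2, 3, 7, 7, 8, 8).
  b_1=1 ≤ 1
  b_2=1 ≤ 2
  b_3=1 ≤ 3
  b_4=2 ≤ 4
  b_5=3 ≤ 5
  b_6=7 > 6
  fails at i=6 ⇒ NO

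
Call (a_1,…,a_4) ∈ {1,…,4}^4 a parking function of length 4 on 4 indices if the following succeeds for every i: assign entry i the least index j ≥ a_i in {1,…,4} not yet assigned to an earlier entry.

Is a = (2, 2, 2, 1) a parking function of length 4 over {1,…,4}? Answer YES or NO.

YES

Rearranged: b = (1, 2, 2, 2).
  b_1=1 ≤ 1
  b_2=2 ≤ 2
  b_3=2 ≤ 3
  b_4=2 ≤ 4
All bounds hold ⇒ YES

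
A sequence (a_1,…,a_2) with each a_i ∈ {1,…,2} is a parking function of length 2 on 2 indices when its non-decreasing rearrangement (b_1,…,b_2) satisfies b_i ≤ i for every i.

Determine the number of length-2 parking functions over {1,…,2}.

3

|PF(2,2)| = 1·3^1 = 1×3 = 3 (Pollak)
E.g. (1,2) → sorted (1,2): b_i ≤ i ∀i, a PF.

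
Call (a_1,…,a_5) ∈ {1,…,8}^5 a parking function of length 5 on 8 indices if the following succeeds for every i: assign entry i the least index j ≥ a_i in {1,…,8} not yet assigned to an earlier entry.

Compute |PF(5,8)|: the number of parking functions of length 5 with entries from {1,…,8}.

|PF| = (9−5)·9^(5−1) = 4×6561 = 26244 (Pollak)
One tuple (5,6,4,2,6) → sorted (2,4,5,6,6): b_i ≤ 3+i ∀i, a PF.

26244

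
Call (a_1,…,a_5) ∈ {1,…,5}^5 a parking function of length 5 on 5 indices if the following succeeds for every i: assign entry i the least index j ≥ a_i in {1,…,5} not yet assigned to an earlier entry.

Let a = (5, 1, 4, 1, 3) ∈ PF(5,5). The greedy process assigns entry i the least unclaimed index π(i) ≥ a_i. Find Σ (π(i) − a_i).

1

Σπ = 5·6/2 = 15 (π permutes [5]); Σa = 5+1+4+1+3 = 14; disp = 15−14 = 1.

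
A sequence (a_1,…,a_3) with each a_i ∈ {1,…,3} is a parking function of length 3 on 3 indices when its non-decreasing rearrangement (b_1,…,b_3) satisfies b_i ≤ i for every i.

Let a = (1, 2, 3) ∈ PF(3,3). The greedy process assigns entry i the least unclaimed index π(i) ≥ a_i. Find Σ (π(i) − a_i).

0

Σπ(i) = 1+…+3 = 6; Σa = 1+2+3 = 6; disp = 6−6 = 0.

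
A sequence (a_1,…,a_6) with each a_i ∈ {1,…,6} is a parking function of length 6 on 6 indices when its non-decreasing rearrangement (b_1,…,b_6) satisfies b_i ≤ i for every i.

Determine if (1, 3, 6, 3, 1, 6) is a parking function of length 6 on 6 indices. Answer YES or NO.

Order a: b = (1, 1, 3, 3, 6, 6).
  b_1=1 ≤ 1
  b_2=1 ≤ 2
  b_3=3 ≤ 3
  b_4=3 ≤ 4
  b_5=6 > 5
  fails at i=5 ⇒ NO

NO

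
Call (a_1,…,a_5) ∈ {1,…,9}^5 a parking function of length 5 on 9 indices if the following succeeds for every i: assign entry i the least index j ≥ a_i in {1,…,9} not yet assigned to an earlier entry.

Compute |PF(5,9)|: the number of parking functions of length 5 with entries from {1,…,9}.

|PF(5,9)| = (9−5+1)·(9+1)^(5−1) = 5 · 10000 = 50000 (Pollak)
Check (4,9,1,7,7) → sorted (1,4,7,7,9): b_i ≤ 4+i ∀i, a PF.

50000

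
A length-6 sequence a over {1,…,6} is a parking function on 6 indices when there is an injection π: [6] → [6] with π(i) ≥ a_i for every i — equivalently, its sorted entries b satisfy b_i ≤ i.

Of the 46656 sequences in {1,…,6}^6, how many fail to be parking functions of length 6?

29849

|PF| = 1·7^5 = 1·16807 = 16807
One tuple (4,6,5,6,4,5) → sorted (4,4,5,5,6,6): b_1=4>1, not a PF.
So 46656 − 16807 = 29849 fail.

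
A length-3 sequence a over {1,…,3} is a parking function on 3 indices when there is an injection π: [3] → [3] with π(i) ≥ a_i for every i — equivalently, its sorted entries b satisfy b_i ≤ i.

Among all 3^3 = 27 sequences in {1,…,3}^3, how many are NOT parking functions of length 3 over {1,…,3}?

|PF(3,3)| = (3−3+1)·(3+1)^(3−1) = 1·16 = 16 [KW]
Check (3,3,1) → sorted (1,3,3): b_2=3>2, not a PF.
3^3 − 16 = 27 − 16 = 11

11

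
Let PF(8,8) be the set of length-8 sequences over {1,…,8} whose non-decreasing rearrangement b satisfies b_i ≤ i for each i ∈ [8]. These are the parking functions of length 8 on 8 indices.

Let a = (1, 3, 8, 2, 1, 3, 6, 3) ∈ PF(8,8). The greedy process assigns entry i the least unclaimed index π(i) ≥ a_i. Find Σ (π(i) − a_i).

9

Σπ(i) = 1+…+8 = 36; Σa = 1+3+8+2+1+3+6+3 = 27; disp = 36−27 = 9.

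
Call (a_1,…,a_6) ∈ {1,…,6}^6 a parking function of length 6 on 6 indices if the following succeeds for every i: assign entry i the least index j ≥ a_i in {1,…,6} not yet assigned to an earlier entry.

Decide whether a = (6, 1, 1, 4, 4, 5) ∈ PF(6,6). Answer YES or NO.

Order a: b = (1, 1, 4, 4, 5, 6).
  b_1=1 ≤ 1
  b_2=1 ≤ 2
  b_3=4 > 3
  fails at i=3 ⇒ NO

NO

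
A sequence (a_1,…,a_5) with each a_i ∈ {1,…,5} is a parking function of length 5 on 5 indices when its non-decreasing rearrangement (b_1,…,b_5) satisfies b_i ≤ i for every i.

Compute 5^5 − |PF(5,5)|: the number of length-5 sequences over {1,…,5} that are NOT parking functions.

|PF(5,5)| = 1·6^4 = 1 · 1296 = 1296 (Pollak)
One tuple (4,1,4,2,5) → sorted (1,2,4,4,5): b_3=4>3, not a PF.
5^5 − 1296 = 3125 − 1296 = 1829

1829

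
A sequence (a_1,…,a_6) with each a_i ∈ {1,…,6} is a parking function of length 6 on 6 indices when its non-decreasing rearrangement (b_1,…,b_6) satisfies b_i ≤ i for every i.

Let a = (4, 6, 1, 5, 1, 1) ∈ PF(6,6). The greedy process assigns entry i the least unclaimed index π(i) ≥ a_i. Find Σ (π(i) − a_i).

3

Σπ = 21 ({1..6} each once); Σa = 4+6+1+5+1+1 = 18; disp = 21−18 = 3.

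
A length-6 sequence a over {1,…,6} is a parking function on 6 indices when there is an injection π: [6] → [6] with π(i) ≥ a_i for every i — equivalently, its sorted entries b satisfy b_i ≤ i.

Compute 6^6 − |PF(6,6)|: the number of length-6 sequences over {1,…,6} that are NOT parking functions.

Count = 1·7^5 = 1·16807 = 16807
E.g. (4,4,5,6,6,5) → sorted (4,4,5,5,6,6): b_1=4>1, not a PF.
6^6 − 16807 = 46656 − 16807 = 29849

29849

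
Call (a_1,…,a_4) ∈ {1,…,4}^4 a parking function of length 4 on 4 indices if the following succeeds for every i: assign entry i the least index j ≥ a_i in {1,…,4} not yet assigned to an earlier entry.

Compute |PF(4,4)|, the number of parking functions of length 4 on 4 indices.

#PF = (4−4+1)·(4+1)^(4−1) = 1 · 125 = 125 [KW]
E.g. (1,3,1,3) → sorted (1,1,3,3): b_i ≤ i ∀i, a PF.

125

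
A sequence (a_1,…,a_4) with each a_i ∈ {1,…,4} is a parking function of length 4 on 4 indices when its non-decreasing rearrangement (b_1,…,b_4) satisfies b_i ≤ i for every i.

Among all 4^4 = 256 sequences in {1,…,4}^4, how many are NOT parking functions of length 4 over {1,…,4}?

131

|PF(4,4)| = (5−4)·5^(4−1) = 1 · 125 = 125 (Konheim–Weiss)
One tuple (3,4,3,3) → sorted (3,3,3,4): b_1=3>1, not a PF.
4^4 − 125 = 256 − 125 = 131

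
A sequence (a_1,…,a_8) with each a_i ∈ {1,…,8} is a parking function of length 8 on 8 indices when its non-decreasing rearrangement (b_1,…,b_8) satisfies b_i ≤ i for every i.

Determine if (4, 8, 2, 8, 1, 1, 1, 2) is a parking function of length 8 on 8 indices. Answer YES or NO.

Order a: b = (1, 1, 1, 2, 2, 4, 8, 8).
  b_1=1 ≤ 1
  b_2=1 ≤ 2
  b_3=1 ≤ 3
  b_4=2 ≤ 4
  b_5=2 ≤ 5
  b_6=4 ≤ 6
  b_7=8 > 7
  fails at i=7 ⇒ NO

NO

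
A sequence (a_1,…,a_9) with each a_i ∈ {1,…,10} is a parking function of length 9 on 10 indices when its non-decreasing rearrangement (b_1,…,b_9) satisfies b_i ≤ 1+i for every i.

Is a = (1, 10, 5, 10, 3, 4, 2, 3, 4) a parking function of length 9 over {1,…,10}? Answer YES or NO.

Order a: b = (1, 2, 3, 3, 4, 4, 5, 10, 10).
  b_1=1 ≤ 2
  b_2=2 ≤ 3
  b_3=3 ≤ 4
  b_4=3 ≤ 5
  b_5=4 ≤ 6
  b_6=4 ≤ 7
  b_7=5 ≤ 8
  b_8=10 > 9
  fails at i=8 ⇒ NO

NO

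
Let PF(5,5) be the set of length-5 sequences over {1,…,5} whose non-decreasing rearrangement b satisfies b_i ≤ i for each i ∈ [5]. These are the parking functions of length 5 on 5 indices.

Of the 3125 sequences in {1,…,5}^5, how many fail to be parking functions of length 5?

1829

#PF = 1·6^4 = 1×1296 = 1296 [KW]
One tuple (4,4,4,5,4) → sorted (4,4,4,4,5): b_1=4>1, not a PF.
So 3125 − 1296 = 1829 fail.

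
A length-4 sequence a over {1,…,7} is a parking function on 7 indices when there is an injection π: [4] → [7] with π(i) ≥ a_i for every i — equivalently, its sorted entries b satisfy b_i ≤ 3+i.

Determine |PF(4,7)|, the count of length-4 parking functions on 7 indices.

Count = (7−4+1)·(7+1)^(4−1) = 4×512 = 2048 (Konheim–Weiss)
Check (7,4,5,2) → sorted (2,4,5,7): b_i ≤ 3+i ∀i, a PF.

2048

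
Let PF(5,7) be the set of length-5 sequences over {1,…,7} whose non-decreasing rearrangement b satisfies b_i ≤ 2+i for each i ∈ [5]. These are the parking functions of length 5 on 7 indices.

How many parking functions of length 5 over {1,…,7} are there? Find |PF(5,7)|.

#PF = (8−5)·8^(5−1) = 3×4096 = 12288 (Pollak)
One tuple (3,5,7,3,2) → sorted (2,3,3,5,7): b_i ≤ 2+i ∀i, a PF.

12288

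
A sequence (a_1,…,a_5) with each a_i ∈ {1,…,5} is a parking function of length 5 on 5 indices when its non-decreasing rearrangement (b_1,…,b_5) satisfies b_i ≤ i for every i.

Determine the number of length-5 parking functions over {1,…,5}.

1296

Count = (5−5+1)·(5+1)^(5−1) = 1×1296 = 1296
Example (2,1,2,1,2) → sorted (1,1,2,2,2): b_i ≤ i ∀i, a PF.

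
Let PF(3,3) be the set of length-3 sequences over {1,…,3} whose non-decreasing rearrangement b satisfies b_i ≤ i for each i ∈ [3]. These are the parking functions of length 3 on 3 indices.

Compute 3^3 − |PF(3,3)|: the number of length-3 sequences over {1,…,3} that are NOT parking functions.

#PF = (3−3+1)·(3+1)^(3−1) = 1 · 16 = 16 (Pollak)
One tuple (3,3,3) → sorted (3,3,3): b_1=3>1, not a PF.
3^3 − 16 = 27 − 16 = 11

11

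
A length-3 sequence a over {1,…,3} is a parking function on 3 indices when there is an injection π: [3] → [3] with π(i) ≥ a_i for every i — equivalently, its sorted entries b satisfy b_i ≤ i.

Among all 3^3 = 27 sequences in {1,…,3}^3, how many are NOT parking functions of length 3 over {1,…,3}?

11

|PF(3,3)| = (3−3+1)·(3+1)^(3−1) = 1×16 = 16 (Konheim–Weiss)
E.g. (3,3,2) → sorted (2,3,3): b_1=2>1, not a PF.
Total 27; non-PF = 27−16 = 11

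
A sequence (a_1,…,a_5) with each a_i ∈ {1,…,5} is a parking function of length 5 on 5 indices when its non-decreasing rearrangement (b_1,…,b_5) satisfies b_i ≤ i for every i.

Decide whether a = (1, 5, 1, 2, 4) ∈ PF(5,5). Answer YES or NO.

YES

Sorted: b = (1, 1, 2, 4, 5).
  b_1=1 ≤ 1
  b_2=1 ≤ 2
  b_3=2 ≤ 3
  b_4=4 ≤ 4
  b_5=5 ≤ 5
All bounds hold ⇒ YES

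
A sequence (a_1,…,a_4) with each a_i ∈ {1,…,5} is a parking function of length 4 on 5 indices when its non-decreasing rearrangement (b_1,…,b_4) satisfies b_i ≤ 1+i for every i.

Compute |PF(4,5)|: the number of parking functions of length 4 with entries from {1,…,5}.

432

Count = (5−4+1)·(5+1)^(4−1) = 2×216 = 432
Check (4,2,1,4) → sorted (1,2,4,4): b_i ≤ 1+i ∀i, a PF.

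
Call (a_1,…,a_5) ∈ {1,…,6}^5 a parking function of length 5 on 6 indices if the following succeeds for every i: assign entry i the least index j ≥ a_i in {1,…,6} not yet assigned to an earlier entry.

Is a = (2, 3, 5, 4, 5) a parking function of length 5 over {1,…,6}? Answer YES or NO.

YES

Sorted: b = (2, 3, 4, 5, 5).
  b_1=2 ≤ 2
  b_2=3 ≤ 3
  b_3=4 ≤ 4
  b_4=5 ≤ 5
  b_5=5 ≤ 6
All bounds hold ⇒ YES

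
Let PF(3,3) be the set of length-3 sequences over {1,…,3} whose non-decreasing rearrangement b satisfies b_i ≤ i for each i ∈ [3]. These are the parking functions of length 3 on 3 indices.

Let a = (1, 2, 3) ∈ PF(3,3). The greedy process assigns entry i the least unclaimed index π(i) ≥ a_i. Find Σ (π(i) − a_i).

0

Σπ = 6 ({1..3} each once); Σa = 1+2+3 = 6; disp = 6−6 = 0.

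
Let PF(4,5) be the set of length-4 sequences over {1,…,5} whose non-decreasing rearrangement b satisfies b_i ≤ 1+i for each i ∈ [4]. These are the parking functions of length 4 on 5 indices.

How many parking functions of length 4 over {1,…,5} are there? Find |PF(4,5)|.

|PF| = 2·6^3 = 2×216 = 432
Check (4,1,1,4) → sorted (1,1,4,4): b_i ≤ 1+i ∀i, a PF.

432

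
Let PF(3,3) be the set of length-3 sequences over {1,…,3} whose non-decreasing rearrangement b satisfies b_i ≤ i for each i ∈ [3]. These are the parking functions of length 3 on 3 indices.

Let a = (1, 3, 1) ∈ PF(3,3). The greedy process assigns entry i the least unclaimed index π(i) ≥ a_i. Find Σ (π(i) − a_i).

1

Σπ(i) = 1+…+3 = 6; Σa = 1+3+1 = 5; disp = 6−5 = 1.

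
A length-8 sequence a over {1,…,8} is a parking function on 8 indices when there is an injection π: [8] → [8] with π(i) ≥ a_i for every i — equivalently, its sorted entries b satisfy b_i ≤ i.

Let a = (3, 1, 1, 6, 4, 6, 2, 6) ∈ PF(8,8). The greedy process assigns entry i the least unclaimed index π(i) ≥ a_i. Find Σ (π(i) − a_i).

7

Σπ = 8·9/2 = 36 (π permutes [8]); Σa = 3+1+1+6+4+6+2+6 = 29; disp = 36−29 = 7.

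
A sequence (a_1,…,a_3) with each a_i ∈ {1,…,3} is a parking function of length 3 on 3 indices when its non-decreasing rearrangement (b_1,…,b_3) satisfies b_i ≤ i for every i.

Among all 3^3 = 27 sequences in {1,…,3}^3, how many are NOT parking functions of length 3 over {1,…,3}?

11

Count = (3+1−3)·(3+1)^{3−1} = 1·16 = 16
E.g. (1,3,3) → sorted (1,3,3): b_2=3>2, not a PF.
Total 27; non-PF = 27−16 = 11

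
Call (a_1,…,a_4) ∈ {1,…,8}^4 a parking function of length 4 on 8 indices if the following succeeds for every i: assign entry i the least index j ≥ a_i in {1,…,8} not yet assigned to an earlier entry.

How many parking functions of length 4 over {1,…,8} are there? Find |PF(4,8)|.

|PF(4,8)| = (9−4)·9^(4−1) = 5·729 = 3645 (Pollak)
E.g. (8,6,6,5) → sorted (5,6,6,8): b_i ≤ 4+i ∀i, a PF.

3645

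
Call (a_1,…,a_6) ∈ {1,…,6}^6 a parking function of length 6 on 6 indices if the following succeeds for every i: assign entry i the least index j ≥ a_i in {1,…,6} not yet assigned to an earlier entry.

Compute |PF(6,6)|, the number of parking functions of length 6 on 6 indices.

16807

|PF| = (7−6)·7^(6−1) = 1·16807 = 16807 (Pollak)
Example (2,1,4,1,3,6) → sorted (1,1,2,3,4,6): b_i ≤ i ∀i, a PF.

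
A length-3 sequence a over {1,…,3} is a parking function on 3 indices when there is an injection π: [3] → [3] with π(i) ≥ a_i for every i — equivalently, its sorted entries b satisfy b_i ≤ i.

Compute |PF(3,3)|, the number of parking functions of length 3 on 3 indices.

#PF = 1·4^2 = 1×16 = 16 (Pollak)
One tuple (3,1,1) → sorted (1,1,3): b_i ≤ i ∀i, a PF.

16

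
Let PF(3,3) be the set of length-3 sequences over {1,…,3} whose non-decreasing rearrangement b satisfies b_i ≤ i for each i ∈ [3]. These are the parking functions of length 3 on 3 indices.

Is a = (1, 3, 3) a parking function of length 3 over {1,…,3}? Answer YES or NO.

NO

Rearranged: b = (1, 3, 3).
  b_1=1 ≤ 1
  b_2=3 > 2
  fails at i=2 ⇒ NO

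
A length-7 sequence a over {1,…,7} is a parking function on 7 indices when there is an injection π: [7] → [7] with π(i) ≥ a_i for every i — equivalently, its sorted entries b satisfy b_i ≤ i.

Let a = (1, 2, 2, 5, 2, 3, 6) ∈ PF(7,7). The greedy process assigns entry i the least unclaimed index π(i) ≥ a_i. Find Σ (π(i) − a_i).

Σπ(i) = 1+…+7 = 28; Σa = 1+2+2+5+2+3+6 = 21; disp = 28−21 = 7.

7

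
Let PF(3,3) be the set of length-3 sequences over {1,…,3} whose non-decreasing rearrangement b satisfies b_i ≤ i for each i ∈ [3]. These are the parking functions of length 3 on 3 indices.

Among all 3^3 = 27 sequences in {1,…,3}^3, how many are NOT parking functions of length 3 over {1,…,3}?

#PF = 1·4^2 = 1 · 16 = 16
E.g. (3,3,2) → sorted (2,3,3): b_1=2>1, not a PF.
3^3 − 16 = 27 − 16 = 11

11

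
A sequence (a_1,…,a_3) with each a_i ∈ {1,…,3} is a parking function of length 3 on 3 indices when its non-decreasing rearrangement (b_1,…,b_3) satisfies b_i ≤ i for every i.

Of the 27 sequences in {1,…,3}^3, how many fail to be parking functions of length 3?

11

#PF = (4−3)·4^(3−1) = 1·16 = 16 (Pollak)
E.g. (3,3,2) → sorted (2,3,3): b_1=2>1, not a PF.
So 27 − 16 = 11 fail.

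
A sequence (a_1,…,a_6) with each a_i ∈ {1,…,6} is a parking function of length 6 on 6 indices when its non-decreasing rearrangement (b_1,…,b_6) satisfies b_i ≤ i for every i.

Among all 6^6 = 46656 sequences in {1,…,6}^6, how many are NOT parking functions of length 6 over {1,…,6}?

|PF(6,6)| = 1·7^5 = 1×16807 = 16807
One tuple (6,5,2,3,4,6) → sorted (2,3,4,5,6,6): b_1=2>1, not a PF.
Total 46656; non-PF = 46656−16807 = 29849

29849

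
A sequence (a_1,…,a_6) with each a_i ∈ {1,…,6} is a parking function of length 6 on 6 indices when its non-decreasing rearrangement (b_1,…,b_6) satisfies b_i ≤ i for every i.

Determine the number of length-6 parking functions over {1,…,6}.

16807

#PF = (7−6)·7^(6−1) = 1×16807 = 16807
One tuple (4,1,2,1,3,2) → sorted (1,1,2,2,3,4): b_i ≤ i ∀i, a PF.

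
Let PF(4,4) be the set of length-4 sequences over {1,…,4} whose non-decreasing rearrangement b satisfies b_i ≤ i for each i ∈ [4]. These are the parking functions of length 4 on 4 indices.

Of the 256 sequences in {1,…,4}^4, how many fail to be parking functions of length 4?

#PF = (5−4)·5^(4−1) = 1 · 125 = 125 (Konheim–Weiss)
One tuple (3,3,4,4) → sorted (3,3,4,4): b_1=3>1, not a PF.
4^4 − 125 = 256 − 125 = 131

131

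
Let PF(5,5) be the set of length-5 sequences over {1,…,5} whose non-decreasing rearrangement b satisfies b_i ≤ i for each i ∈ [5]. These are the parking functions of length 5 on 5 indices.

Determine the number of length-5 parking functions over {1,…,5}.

1296

Count = (5+1−5)·(5+1)^{5−1} = 1·1296 = 1296
Example (1,2,3,3,5) → sorted (1,2,3,3,5): b_i ≤ i ∀i, a PF.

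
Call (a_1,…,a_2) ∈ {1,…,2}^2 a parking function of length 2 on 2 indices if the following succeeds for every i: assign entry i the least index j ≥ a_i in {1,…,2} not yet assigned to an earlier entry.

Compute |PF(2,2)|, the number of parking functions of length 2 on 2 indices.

3

|PF(2,2)| = (2−2+1)·(2+1)^(2−1) = 1×3 = 3 (Konheim–Weiss)
E.g. (1,1) → sorted (1,1): b_i ≤ i ∀i, a PF.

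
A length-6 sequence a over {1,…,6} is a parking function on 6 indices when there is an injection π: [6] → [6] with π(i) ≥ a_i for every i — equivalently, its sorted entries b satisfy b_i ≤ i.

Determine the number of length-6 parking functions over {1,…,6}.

|PF(6,6)| = (7−6)·7^(6−1) = 1·16807 = 16807 (Pollak)
Example (3,1,5,2,2,4) → sorted (1,2,2,3,4,5): b_i ≤ i ∀i, a PF.

16807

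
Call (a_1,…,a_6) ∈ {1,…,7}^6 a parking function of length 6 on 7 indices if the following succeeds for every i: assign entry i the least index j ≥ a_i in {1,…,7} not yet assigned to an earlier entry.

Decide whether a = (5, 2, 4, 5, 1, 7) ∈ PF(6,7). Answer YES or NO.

YES

Rearranged: b = (1, 2, 4, 5, 5, 7).
  b_1=1 ≤ 2
  b_2=2 ≤ 3
  b_3=4 ≤ 4
  b_4=5 ≤ 5
  b_5=5 ≤ 6
  b_6=7 ≤ 7
All bounds hold ⇒ YES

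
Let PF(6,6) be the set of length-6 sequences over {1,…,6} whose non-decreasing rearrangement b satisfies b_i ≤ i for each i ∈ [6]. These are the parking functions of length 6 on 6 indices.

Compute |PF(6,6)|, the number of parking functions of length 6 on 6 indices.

16807

Count = (6+1−6)·(6+1)^{6−1} = 1×16807 = 16807 [KW]
Check (6,1,1,2,1,2) → sorted (1,1,1,2,2,6): b_i ≤ i ∀i, a PF.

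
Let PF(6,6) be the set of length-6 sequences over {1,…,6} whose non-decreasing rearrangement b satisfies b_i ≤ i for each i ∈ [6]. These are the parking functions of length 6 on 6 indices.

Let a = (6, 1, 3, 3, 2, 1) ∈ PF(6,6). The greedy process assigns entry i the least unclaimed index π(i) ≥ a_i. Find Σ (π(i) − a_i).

5

Σπ = 6·7/2 = 21 (π permutes [6]); Σa = 6+1+3+3+2+1 = 16; disp = 21−16 = 5.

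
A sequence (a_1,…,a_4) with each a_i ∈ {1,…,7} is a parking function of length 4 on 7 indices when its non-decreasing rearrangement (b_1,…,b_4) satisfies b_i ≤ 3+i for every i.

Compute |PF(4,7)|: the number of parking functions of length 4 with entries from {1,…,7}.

2048

#PF = (7−4+1)·(7+1)^(4−1) = 4 · 512 = 2048 (Pollak)
Example (3,1,2,2) → sorted (1,2,2,3): b_i ≤ 3+i ∀i, a PF.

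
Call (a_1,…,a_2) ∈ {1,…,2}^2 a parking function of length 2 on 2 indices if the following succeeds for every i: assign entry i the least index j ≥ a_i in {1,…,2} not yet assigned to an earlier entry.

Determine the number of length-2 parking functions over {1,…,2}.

|PF(2,2)| = (3−2)·3^(2−1) = 1·3 = 3 [KW]
Example (2,1) → sorted (1,2): b_i ≤ i ∀i, a PF.

3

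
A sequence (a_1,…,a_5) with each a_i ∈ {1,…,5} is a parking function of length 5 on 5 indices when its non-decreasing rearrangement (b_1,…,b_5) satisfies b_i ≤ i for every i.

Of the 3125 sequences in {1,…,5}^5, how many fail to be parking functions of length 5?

1829

|PF(5,5)| = 1·6^4 = 1·1296 = 1296 (Konheim–Weiss)
Example (5,5,2,2,3) → sorted (2,2,3,5,5): b_1=2>1, not a PF.
5^5 − 1296 = 3125 − 1296 = 1829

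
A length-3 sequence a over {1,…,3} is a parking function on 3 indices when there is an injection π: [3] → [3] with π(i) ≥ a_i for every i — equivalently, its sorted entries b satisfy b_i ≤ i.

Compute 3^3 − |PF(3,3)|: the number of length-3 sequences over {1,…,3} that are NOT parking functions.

|PF| = 1·4^2 = 1·16 = 16
Example (3,2,2) → sorted (2,2,3): b_1=2>1, not a PF.
So 27 − 16 = 11 fail.

11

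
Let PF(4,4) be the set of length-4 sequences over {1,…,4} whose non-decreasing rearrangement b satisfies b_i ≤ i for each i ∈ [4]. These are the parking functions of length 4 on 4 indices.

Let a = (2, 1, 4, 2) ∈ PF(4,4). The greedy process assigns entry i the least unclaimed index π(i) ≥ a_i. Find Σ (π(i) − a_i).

1

Σπ = 4·5/2 = 10 (π permutes [4]); Σa = 2+1+4+2 = 9; disp = 10−9 = 1.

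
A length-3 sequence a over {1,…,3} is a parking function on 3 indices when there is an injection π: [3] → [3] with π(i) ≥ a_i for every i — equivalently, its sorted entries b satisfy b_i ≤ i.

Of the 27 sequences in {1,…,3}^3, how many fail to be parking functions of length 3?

#PF = (3+1−3)·(3+1)^{3−1} = 1×16 = 16 (Konheim–Weiss)
E.g. (3,3,3) → sorted (3,3,3): b_1=3>1, not a PF.
3^3 − 16 = 27 − 16 = 11

11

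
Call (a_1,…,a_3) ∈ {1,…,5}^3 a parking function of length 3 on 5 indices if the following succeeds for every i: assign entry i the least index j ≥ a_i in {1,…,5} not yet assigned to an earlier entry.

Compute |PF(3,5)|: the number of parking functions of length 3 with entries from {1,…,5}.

Count = (5−3+1)·(5+1)^(3−1) = 3 · 36 = 108 (Pollak)
E.g. (5,3,1) → sorted (1,3,5): b_i ≤ 2+i ∀i, a PF.

108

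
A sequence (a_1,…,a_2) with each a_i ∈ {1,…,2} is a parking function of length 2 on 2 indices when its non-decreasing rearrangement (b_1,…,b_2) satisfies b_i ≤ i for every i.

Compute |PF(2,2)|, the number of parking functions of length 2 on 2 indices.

3

#PF = 1·3^1 = 1×3 = 3
E.g. (1,2) → sorted (1,2): b_i ≤ i ∀i, a PF.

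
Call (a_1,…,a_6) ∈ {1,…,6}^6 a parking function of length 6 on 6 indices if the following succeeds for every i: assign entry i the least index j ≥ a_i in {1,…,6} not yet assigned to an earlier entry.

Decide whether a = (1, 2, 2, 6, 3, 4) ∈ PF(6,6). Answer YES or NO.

YES

Rearranged: b = (1, 2, 2, 3, 4, 6).
  b_1=1 ≤ 1
  b_2=2 ≤ 2
  b_3=2 ≤ 3
  b_4=3 ≤ 4
  b_5=4 ≤ 5
  b_6=6 ≤ 6
All bounds hold ⇒ YES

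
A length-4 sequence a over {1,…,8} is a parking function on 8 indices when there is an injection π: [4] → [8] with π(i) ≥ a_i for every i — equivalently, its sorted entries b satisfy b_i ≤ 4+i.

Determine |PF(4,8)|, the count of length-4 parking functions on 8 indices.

3645

|PF(4,8)| = (8+1−4)·(8+1)^{4−1} = 5 · 729 = 3645
One tuple (1,5,7,3) → sorted (1,3,5,7): b_i ≤ 4+i ∀i, a PF.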